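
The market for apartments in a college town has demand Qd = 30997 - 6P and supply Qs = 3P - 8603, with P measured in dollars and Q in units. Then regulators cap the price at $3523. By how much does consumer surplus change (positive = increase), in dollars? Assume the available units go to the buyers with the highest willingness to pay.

1147335.25

Equilibrium: 30997 - 6P = 3P - 8603, so 39600 = 9P and P* = 4400, Q* = 4597.
The ceiling of 3523 is below the equilibrium price 4400, so it binds.
At P = 3523: Qd = 30997 - 6·3523 = 9859 and Qs = 3·3523 - 8603 = 1966.
Consumer surplus without the control is ½ · (30997/6 - 4400) · 4597 = 21132409/12.
With the ceiling, 1966 units are sold at 3523 (assume they go to the highest-value buyers). The demand price at Q = 1966 is 4838.5, so CS = ½ · [(30997/6 - 3523) + (4838.5 - 3523)] · 1966 = 8725108/3.
Change in consumer surplus = 8725108/3 - 21132409/12 = 1147335.25.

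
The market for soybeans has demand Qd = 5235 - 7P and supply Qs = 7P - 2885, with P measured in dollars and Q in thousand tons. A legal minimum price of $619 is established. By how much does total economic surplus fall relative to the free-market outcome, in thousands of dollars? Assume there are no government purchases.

In a free market, 5235 - 7P = 7P - 2885 gives the equilibrium P* = 580, Q* = 1175.
Since 619 > 580, the floor is binding.
At P = 619: Qd = 5235 - 7·619 = 902 and Qs = 7·619 - 2885 = 1448.
Quantity traded falls to 902. At Q = 902 the demand price is (5235 - 902)/7 = 619 and the supply price is (2885 + 902)/7 = 541.
Deadweight loss = ½ · (619 - 541) · (1175 - 902) = ½ · 78 · 273 = 10647.

10647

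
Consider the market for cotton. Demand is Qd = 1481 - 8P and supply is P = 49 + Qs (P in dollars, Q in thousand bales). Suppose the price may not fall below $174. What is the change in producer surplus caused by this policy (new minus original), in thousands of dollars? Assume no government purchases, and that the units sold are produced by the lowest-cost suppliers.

-156

Rearranging supply gives Qs = P - 49. In a free market, 1481 - 8P = P - 49 gives the equilibrium P* = 170, Q* = 121.
Because the floor (174) lies above the market-clearing price, it is binding.
At P = 174: Qd = 1481 - 8·174 = 89 and Qs = 174 - 49 = 125.
Producer surplus without the control is ½ · (170 - 49) · 121 = 7320.5.
With the floor, 89 units are sold at 174. The supply price at Q = 89 is 138, so PS = ½ · [(174 - 49) + (174 - 138)] · 89 = 7164.5.
Change in producer surplus = 7164.5 - 7320.5 = -156.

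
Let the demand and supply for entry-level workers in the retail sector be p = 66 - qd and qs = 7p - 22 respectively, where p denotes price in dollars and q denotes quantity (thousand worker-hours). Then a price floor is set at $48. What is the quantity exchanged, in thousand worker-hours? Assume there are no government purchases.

Rearranging demand gives qd = 66 - p. Equilibrium: 66 - p = 7p - 22, so 88 = 8p and p* = 11, q* = 55.
The floor of 48 is above the equilibrium price 11, so it binds.
At p = 48: qd = 66 - 48 = 18 and qs = 7·48 - 22 = 314.
The quantity actually transacted is the short side, demand: 18.

18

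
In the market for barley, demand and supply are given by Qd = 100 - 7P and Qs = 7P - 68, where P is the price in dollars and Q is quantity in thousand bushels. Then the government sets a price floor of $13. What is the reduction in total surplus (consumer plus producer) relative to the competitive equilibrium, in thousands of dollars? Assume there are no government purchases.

In a free market, 100 - 7P = 7P - 68 gives the equilibrium P* = 12, Q* = 16.
Since 13 > 12, the floor is binding.
At P = 13: Qd = 100 - 7·13 = 9 and Qs = 7·13 - 68 = 23.
Quantity traded falls to 9. At Q = 9 the demand price is (100 - 9)/7 = 13 and the supply price is (68 + 9)/7 = 11.
Deadweight loss = ½ · (13 - 11) · (16 - 9) = ½ · 2 · 7 = 7.

7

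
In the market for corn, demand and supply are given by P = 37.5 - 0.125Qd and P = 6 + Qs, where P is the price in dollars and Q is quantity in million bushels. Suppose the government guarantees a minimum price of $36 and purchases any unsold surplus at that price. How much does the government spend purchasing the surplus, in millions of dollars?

648

Rearranging demand gives Qd = 300 - 8P; rearranging supply gives Qs = P - 6. In a free market, 300 - 8P = P - 6 gives the equilibrium P* = 34, Q* = 28.
Since 36 > 34, the floor is binding.
At P = 36: Qd = 300 - 8·36 = 12 and Qs = 36 - 6 = 30.
Surplus = Qs - Qd = 18.
Government expenditure = surplus × support price = 18 × 36 = 648.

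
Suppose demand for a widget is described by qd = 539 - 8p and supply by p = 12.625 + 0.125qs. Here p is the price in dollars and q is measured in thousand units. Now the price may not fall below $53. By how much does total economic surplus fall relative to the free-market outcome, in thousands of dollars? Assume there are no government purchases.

1352

Rearranging supply gives qs = 8p - 101. Equilibrium: 539 - 8p = 8p - 101, so 640 = 16p and p* = 40, q* = 219.
Because the floor (53) lies above the market-clearing price, it is binding.
At p = 53: qd = 539 - 8·53 = 115 and qs = 8·53 - 101 = 323.
Quantity traded falls to 115. At q = 115 the demand price is (539 - 115)/8 = 53 and the supply price is (101 + 115)/8 = 27.
Deadweight loss = ½ · (53 - 27) · (219 - 115) = ½ · 26 · 104 = 1352.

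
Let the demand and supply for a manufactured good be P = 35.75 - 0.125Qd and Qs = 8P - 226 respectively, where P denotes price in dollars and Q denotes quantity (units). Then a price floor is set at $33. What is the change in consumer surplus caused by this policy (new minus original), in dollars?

-26

Rearranging demand gives Qd = 286 - 8P. Setting quantity demanded equal to quantity supplied, 286 - 8P = 8P - 226, gives P* = 32 and Q* = 30.
Because the floor (33) lies above the market-clearing price, it is binding.
At P = 33: Qd = 286 - 8·33 = 22 and Qs = 8·33 - 226 = 38.
Consumer surplus without the control is ½ · (35.75 - 32) · 30 = 56.25.
With the floor, consumers buy 22 units at 33, so CS = ½ · (35.75 - 33) · 22 = 30.25.
Change in consumer surplus = 30.25 - 56.25 = -26.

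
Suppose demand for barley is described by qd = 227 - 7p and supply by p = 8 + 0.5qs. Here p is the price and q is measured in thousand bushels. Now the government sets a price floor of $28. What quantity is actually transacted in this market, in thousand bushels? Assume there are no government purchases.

31

Rearranging supply gives qs = 2p - 16. Equilibrium: 227 - 7p = 2p - 16, so 243 = 9p and p* = 27, q* = 38.
Since 28 > 27, the floor is binding.
At p = 28: qd = 227 - 7·28 = 31 and qs = 2·28 - 16 = 40.
The quantity actually transacted is the short side, demand: 31.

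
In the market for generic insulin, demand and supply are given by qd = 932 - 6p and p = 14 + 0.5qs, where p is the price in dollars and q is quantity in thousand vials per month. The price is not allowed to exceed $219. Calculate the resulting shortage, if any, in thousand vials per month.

0

Rearranging supply gives qs = 2p - 28. Setting quantity demanded equal to quantity supplied, 932 - 6p = 2p - 28, gives p* = 120 and q* = 212.
Since 219 is above p* = 120, the ceiling does not bind and the free-market outcome prevails.
Since the control does not bind, there is no shortage.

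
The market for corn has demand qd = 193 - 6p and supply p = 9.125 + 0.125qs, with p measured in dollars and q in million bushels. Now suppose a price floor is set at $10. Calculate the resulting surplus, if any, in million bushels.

Rearranging supply gives qs = 8p - 73. Without the control the market clears where 193 - 6p = 8p - 73, i.e. p* = 19 and q* = 79.
Since 10 is below p* = 19, the floor does not bind and the free-market outcome prevails.
Since the control does not bind, there is no surplus.

0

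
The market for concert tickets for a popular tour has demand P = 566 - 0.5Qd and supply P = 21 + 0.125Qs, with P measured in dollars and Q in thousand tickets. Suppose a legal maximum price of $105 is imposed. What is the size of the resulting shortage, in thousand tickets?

Rearranging demand gives Qd = 1132 - 2P; rearranging supply gives Qs = 8P - 168. Without the control the market clears where 1132 - 2P = 8P - 168, i.e. P* = 130 and Q* = 872.
Because the ceiling (105) lies below the market-clearing price, it is binding.
At P = 105: Qd = 1132 - 2·105 = 922 and Qs = 8·105 - 168 = 672.
Shortage = Qd - Qs = 922 - 672 = 250.

250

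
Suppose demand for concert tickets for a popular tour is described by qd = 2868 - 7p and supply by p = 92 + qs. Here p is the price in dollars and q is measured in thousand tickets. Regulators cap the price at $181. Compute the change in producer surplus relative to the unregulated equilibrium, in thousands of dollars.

-34681.5

Rearranging supply gives qs = p - 92. In a free market, 2868 - 7p = p - 92 gives the equilibrium p* = 370, q* = 278.
Because the ceiling (181) lies below the market-clearing price, it is binding.
At p = 181: qd = 2868 - 7·181 = 1601 and qs = 181 - 92 = 89.
Producer surplus without the control is ½ · (370 - 92) · 278 = 38642.
With the ceiling, producers sell 89 units at 181, so PS = ½ · (181 - 92) · 89 = 3960.5.
Change in producer surplus = 3960.5 - 38642 = -34681.5.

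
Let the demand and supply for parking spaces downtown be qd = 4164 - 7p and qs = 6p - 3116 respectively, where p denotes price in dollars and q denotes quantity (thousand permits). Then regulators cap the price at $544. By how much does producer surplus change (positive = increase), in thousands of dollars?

-3136

Equilibrium: 4164 - 7p = 6p - 3116, so 7280 = 13p and p* = 560, q* = 244.
The ceiling of 544 is below the equilibrium price 560, so it binds.
At p = 544: qd = 4164 - 7·544 = 356 and qs = 6·544 - 3116 = 148.
Producer surplus without the control is ½ · (560 - 1558/3) · 244 = 14884/3.
With the ceiling, producers sell 148 units at 544, so PS = ½ · (544 - 1558/3) · 148 = 5476/3.
Change in producer surplus = 5476/3 - 14884/3 = -3136.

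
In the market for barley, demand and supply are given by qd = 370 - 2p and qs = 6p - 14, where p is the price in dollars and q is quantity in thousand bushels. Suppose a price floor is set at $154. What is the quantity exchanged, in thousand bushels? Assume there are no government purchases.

Equilibrium: 370 - 2p = 6p - 14, so 384 = 8p and p* = 48, q* = 274.
Since 154 > 48, the floor is binding.
At p = 154: qd = 370 - 2·154 = 62 and qs = 6·154 - 14 = 910.
The quantity actually transacted is the short side, demand: 62.

62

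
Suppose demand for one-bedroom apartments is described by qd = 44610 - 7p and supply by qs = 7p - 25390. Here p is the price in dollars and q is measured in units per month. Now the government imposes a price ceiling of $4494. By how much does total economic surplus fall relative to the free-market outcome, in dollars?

1792252

Equilibrium: 44610 - 7p = 7p - 25390, so 70000 = 14p and p* = 5000, q* = 9610.
Because the ceiling (4494) lies below the market-clearing price, it is binding.
At p = 4494: qd = 44610 - 7·4494 = 13152 and qs = 7·4494 - 25390 = 6068.
Quantity traded falls to 6068. At q = 6068 the demand price is (44610 - 6068)/7 = 5506 and the supply price is (25390 + 6068)/7 = 4494.
Deadweight loss = ½ · (5506 - 4494) · (9610 - 6068) = ½ · 1012 · 3542 = 1792252.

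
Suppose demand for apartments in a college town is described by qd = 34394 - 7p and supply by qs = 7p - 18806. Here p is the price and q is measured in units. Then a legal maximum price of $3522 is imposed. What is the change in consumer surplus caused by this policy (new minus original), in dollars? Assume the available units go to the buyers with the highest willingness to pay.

1355250

Setting quantity demanded equal to quantity supplied, 34394 - 7p = 7p - 18806, gives p* = 3800 and q* = 7794.
Since 3522 < 3800, the ceiling is binding.
At p = 3522: qd = 34394 - 7·3522 = 9740 and qs = 7·3522 - 18806 = 5848.
Consumer surplus without the control is ½ · (34394/7 - 3800) · 7794 = 30373218/7.
With the ceiling, 5848 units are sold at 3522 (assume they go to the highest-value buyers). The demand price at q = 5848 is 4078, so CS = ½ · [(34394/7 - 3522) + (4078 - 3522)] · 5848 = 39859968/7.
Change in consumer surplus = 39859968/7 - 30373218/7 = 1355250.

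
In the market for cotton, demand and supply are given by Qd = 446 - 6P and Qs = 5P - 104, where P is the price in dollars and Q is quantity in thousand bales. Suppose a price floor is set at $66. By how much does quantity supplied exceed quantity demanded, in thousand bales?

176

In a free market, 446 - 6P = 5P - 104 gives the equilibrium P* = 50, Q* = 146.
The floor of 66 is above the equilibrium price 50, so it binds.
At P = 66: Qd = 446 - 6·66 = 50 and Qs = 5·66 - 104 = 226.
Surplus = Qs - Qd = 226 - 50 = 176.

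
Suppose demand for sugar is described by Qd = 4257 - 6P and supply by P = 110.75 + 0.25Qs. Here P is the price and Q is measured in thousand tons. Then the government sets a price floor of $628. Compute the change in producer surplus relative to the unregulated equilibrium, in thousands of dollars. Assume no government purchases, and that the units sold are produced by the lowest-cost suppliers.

Rearranging supply gives Qs = 4P - 443. Without the control the market clears where 4257 - 6P = 4P - 443, i.e. P* = 470 and Q* = 1437.
Because the floor (628) lies above the market-clearing price, it is binding.
At P = 628: Qd = 4257 - 6·628 = 489 and Qs = 4·628 - 443 = 2069.
Producer surplus without the control is ½ · (470 - 110.75) · 1437 = 258121.125.
With the floor, 489 units are sold at 628. The supply price at Q = 489 is 233, so PS = ½ · [(628 - 110.75) + (628 - 233)] · 489 = 223045.125.
Change in producer surplus = 223045.125 - 258121.125 = -35076.

-35076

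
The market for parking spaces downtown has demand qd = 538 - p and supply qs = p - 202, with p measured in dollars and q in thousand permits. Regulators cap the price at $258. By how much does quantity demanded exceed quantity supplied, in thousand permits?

224

Equilibrium: 538 - p = p - 202, so 740 = 2p and p* = 370, q* = 168.
Because the ceiling (258) lies below the market-clearing price, it is binding.
At p = 258: qd = 538 - 258 = 280 and qs = 258 - 202 = 56.
Shortage = qd - qs = 280 - 56 = 224.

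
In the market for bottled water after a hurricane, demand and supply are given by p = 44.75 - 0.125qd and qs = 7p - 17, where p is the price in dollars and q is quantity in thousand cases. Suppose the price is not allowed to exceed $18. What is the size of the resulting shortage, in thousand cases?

Rearranging demand gives qd = 358 - 8p. In a free market, 358 - 8p = 7p - 17 gives the equilibrium p* = 25, q* = 158.
The ceiling of 18 is below the equilibrium price 25, so it binds.
At p = 18: qd = 358 - 8·18 = 214 and qs = 7·18 - 17 = 109.
Shortage = qd - qs = 214 - 109 = 105.

105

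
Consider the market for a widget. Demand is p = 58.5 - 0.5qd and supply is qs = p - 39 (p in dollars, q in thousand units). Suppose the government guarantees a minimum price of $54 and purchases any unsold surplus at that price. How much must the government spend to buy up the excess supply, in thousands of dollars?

Rearranging demand gives qd = 117 - 2p. In a free market, 117 - 2p = p - 39 gives the equilibrium p* = 52, q* = 13.
Because the floor (54) lies above the market-clearing price, it is binding.
At p = 54: qd = 117 - 2·54 = 9 and qs = 54 - 39 = 15.
Surplus = qs - qd = 6.
Government expenditure = surplus × support price = 6 × 54 = 324.

324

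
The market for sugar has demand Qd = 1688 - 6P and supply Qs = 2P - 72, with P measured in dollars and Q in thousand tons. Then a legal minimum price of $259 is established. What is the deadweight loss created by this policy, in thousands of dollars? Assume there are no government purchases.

Setting quantity demanded equal to quantity supplied, 1688 - 6P = 2P - 72, gives P* = 220 and Q* = 368.
The floor of 259 is above the equilibrium price 220, so it binds.
At P = 259: Qd = 1688 - 6·259 = 134 and Qs = 2·259 - 72 = 446.
Quantity traded falls to 134. At Q = 134 the demand price is (1688 - 134)/6 = 259 and the supply price is (72 + 134)/2 = 103.
Deadweight loss = ½ · (259 - 103) · (368 - 134) = ½ · 156 · 234 = 18252.

18252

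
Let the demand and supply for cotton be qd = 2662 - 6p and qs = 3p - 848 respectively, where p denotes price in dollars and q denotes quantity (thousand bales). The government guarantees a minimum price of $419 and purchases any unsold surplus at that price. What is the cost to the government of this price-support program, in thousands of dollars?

Setting quantity demanded equal to quantity supplied, 2662 - 6p = 3p - 848, gives p* = 390 and q* = 322.
Since 419 > 390, the floor is binding.
At p = 419: qd = 2662 - 6·419 = 148 and qs = 3·419 - 848 = 409.
Surplus = qs - qd = 261.
Government expenditure = surplus × support price = 261 × 419 = 109359.

109359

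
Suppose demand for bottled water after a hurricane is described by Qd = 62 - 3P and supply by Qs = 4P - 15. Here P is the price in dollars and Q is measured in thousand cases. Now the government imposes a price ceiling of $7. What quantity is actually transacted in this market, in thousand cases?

Equilibrium: 62 - 3P = 4P - 15, so 77 = 7P and P* = 11, Q* = 29.
Since 7 < 11, the ceiling is binding.
At P = 7: Qd = 62 - 3·7 = 41 and Qs = 4·7 - 15 = 13.
The quantity actually transacted is the short side, supply: 13.

13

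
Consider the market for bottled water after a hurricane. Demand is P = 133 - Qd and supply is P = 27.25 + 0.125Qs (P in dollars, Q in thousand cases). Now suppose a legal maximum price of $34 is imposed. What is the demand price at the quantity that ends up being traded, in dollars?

79

Rearranging demand gives Qd = 133 - P; rearranging supply gives Qs = 8P - 218. Setting quantity demanded equal to quantity supplied, 133 - P = 8P - 218, gives P* = 39 and Q* = 94.
Because the ceiling (34) lies below the market-clearing price, it is binding.
At P = 34: Qd = 133 - 34 = 99 and Qs = 8·34 - 218 = 54.
Only 54 units reach the market. On the demand curve, the marginal buyer's willingness to pay at Q = 54 is (133 - 54) = 79.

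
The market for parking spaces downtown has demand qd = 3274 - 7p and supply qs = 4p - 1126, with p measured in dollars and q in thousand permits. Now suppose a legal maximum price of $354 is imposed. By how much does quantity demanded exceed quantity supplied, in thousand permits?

506

In a free market, 3274 - 7p = 4p - 1126 gives the equilibrium p* = 400, q* = 474.
Since 354 < 400, the ceiling is binding.
At p = 354: qd = 3274 - 7·354 = 796 and qs = 4·354 - 1126 = 290.
Shortage = qd - qs = 796 - 290 = 506.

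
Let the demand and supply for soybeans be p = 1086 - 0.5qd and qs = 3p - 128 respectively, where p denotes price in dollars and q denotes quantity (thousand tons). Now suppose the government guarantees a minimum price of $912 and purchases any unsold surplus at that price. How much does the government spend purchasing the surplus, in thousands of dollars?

Rearranging demand gives qd = 2172 - 2p. Setting quantity demanded equal to quantity supplied, 2172 - 2p = 3p - 128, gives p* = 460 and q* = 1252.
The floor of 912 is above the equilibrium price 460, so it binds.
At p = 912: qd = 2172 - 2·912 = 348 and qs = 3·912 - 128 = 2608.
Surplus = qs - qd = 2260.
Government expenditure = surplus × support price = 2260 × 912 = 2061120.

2061120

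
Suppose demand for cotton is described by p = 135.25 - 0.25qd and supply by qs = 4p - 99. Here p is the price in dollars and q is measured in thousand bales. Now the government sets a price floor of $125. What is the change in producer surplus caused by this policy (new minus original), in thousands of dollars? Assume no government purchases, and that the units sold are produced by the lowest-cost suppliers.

Rearranging demand gives qd = 541 - 4p. Setting quantity demanded equal to quantity supplied, 541 - 4p = 4p - 99, gives p* = 80 and q* = 221.
The floor of 125 is above the equilibrium price 80, so it binds.
At p = 125: qd = 541 - 4·125 = 41 and qs = 4·125 - 99 = 401.
Producer surplus without the control is ½ · (80 - 24.75) · 221 = 6105.125.
With the floor, 41 units are sold at 125. The supply price at q = 41 is 35, so PS = ½ · [(125 - 24.75) + (125 - 35)] · 41 = 3900.125.
Change in producer surplus = 3900.125 - 6105.125 = -2205.

-2205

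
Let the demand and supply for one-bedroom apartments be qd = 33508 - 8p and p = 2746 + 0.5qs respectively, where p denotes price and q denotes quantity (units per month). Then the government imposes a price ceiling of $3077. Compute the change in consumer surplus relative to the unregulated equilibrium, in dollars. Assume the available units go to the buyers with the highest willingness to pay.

Rearranging supply gives qs = 2p - 5492. Setting quantity demanded equal to quantity supplied, 33508 - 8p = 2p - 5492, gives p* = 3900 and q* = 2308.
Since 3077 < 3900, the ceiling is binding.
At p = 3077: qd = 33508 - 8·3077 = 8892 and qs = 2·3077 - 5492 = 662.
Consumer surplus without the control is ½ · (4188.5 - 3900) · 2308 = 332929.
With the ceiling, 662 units are sold at 3077 (assume they go to the highest-value buyers). The demand price at q = 662 is 4105.75, so CS = ½ · [(4188.5 - 3077) + (4105.75 - 3077)] · 662 = 708422.75.
Change in consumer surplus = 708422.75 - 332929 = 375493.75.

375493.75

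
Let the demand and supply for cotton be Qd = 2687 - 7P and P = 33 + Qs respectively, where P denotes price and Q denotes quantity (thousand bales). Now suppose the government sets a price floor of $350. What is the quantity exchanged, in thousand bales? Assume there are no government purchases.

237

Rearranging supply gives Qs = P - 33. In a free market, 2687 - 7P = P - 33 gives the equilibrium P* = 340, Q* = 307.
The floor of 350 is above the equilibrium price 340, so it binds.
At P = 350: Qd = 2687 - 7·350 = 237 and Qs = 350 - 33 = 317.
The quantity actually transacted is the short side, demand: 237.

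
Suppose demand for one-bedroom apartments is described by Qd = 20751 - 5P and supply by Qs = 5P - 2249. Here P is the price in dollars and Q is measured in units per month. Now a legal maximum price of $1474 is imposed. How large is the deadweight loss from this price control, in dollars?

3411380

In a free market, 20751 - 5P = 5P - 2249 gives the equilibrium P* = 2300, Q* = 9251.
Because the ceiling (1474) lies below the market-clearing price, it is binding.
At P = 1474: Qd = 20751 - 5·1474 = 13381 and Qs = 5·1474 - 2249 = 5121.
Quantity traded falls to 5121. At Q = 5121 the demand price is (20751 - 5121)/5 = 3126 and the supply price is (2249 + 5121)/5 = 1474.
Deadweight loss = ½ · (3126 - 1474) · (9251 - 5121) = ½ · 1652 · 4130 = 3411380.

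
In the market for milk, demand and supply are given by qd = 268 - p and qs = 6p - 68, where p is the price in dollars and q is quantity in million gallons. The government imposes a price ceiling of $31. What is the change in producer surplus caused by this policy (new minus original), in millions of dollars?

-2873

Without the control the market clears where 268 - p = 6p - 68, i.e. p* = 48 and q* = 220.
The ceiling of 31 is below the equilibrium price 48, so it binds.
At p = 31: qd = 268 - 31 = 237 and qs = 6·31 - 68 = 118.
Producer surplus without the control is ½ · (48 - 34/3) · 220 = 12100/3.
With the ceiling, producers sell 118 units at 31, so PS = ½ · (31 - 34/3) · 118 = 3481/3.
Change in producer surplus = 3481/3 - 12100/3 = -2873.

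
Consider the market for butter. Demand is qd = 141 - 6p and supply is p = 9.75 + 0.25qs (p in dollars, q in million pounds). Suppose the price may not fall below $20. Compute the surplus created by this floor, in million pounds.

20

Rearranging supply gives qs = 4p - 39. Setting quantity demanded equal to quantity supplied, 141 - 6p = 4p - 39, gives p* = 18 and q* = 33.
The floor of 20 is above the equilibrium price 18, so it binds.
At p = 20: qd = 141 - 6·20 = 21 and qs = 4·20 - 39 = 41.
Surplus = qs - qd = 41 - 21 = 20.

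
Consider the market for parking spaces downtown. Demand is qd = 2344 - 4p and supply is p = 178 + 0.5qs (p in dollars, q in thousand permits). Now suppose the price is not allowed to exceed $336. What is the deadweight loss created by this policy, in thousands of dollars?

19494

Rearranging supply gives qs = 2p - 356. Equilibrium: 2344 - 4p = 2p - 356, so 2700 = 6p and p* = 450, q* = 544.
Because the ceiling (336) lies below the market-clearing price, it is binding.
At p = 336: qd = 2344 - 4·336 = 1000 and qs = 2·336 - 356 = 316.
Quantity traded falls to 316. At q = 316 the demand price is (2344 - 316)/4 = 507 and the supply price is (356 + 316)/2 = 336.
Deadweight loss = ½ · (507 - 336) · (544 - 316) = ½ · 171 · 228 = 19494.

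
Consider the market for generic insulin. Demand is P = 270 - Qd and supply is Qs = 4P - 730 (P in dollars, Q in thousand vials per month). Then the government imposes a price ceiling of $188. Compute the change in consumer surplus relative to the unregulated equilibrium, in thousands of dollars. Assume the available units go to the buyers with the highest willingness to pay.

-888

Rearranging demand gives Qd = 270 - P. Equilibrium: 270 - P = 4P - 730, so 1000 = 5P and P* = 200, Q* = 70.
Because the ceiling (188) lies below the market-clearing price, it is binding.
At P = 188: Qd = 270 - 188 = 82 and Qs = 4·188 - 730 = 22.
Consumer surplus without the control is ½ · (270 - 200) · 70 = 2450.
With the ceiling, 22 units are sold at 188 (assume they go to the highest-value buyers). The demand price at Q = 22 is 248, so CS = ½ · [(270 - 188) + (248 - 188)] · 22 = 1562.
Change in consumer surplus = 1562 - 2450 = -888.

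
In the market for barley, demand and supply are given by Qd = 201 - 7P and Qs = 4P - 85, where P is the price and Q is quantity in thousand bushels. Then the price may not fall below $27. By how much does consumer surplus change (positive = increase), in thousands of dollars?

Without the control the market clears where 201 - 7P = 4P - 85, i.e. P* = 26 and Q* = 19.
Since 27 > 26, the floor is binding.
At P = 27: Qd = 201 - 7·27 = 12 and Qs = 4·27 - 85 = 23.
Consumer surplus without the control is ½ · (201/7 - 26) · 19 = 361/14.
With the floor, consumers buy 12 units at 27, so CS = ½ · (201/7 - 27) · 12 = 72/7.
Change in consumer surplus = 72/7 - 361/14 = -15.5.

-15.5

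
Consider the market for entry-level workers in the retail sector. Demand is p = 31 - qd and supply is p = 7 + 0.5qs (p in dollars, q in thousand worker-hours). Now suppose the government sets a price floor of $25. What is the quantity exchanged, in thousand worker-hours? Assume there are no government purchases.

6

Rearranging demand gives qd = 31 - p; rearranging supply gives qs = 2p - 14. In a free market, 31 - p = 2p - 14 gives the equilibrium p* = 15, q* = 16.
Since 25 > 15, the floor is binding.
At p = 25: qd = 31 - 25 = 6 and qs = 2·25 - 14 = 36.
The quantity actually transacted is the short side, demand: 6.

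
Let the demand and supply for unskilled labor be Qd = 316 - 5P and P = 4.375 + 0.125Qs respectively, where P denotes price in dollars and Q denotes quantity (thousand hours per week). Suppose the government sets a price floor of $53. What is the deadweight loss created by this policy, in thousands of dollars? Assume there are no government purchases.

2746.25

Rearranging supply gives Qs = 8P - 35. In a free market, 316 - 5P = 8P - 35 gives the equilibrium P* = 27, Q* = 181.
The floor of 53 is above the equilibrium price 27, so it binds.
At P = 53: Qd = 316 - 5·53 = 51 and Qs = 8·53 - 35 = 389.
Quantity traded falls to 51. At Q = 51 the demand price is (316 - 51)/5 = 53 and the supply price is (35 + 51)/8 = 10.75.
Deadweight loss = ½ · (53 - 10.75) · (181 - 51) = ½ · 42.25 · 130 = 2746.25.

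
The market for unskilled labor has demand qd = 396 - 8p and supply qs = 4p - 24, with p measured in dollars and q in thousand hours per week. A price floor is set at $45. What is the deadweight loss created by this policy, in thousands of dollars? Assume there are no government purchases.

Setting quantity demanded equal to quantity supplied, 396 - 8p = 4p - 24, gives p* = 35 and q* = 116.
Since 45 > 35, the floor is binding.
At p = 45: qd = 396 - 8·45 = 36 and qs = 4·45 - 24 = 156.
Quantity traded falls to 36. At q = 36 the demand price is (396 - 36)/8 = 45 and the supply price is (24 + 36)/4 = 15.
Deadweight loss = ½ · (45 - 15) · (116 - 36) = ½ · 30 · 80 = 1200.

1200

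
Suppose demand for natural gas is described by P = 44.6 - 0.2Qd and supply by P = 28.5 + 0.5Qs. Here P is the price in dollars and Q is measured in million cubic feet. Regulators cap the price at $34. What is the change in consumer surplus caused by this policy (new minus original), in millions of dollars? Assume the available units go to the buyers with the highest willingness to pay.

Rearranging demand gives Qd = 223 - 5P; rearranging supply gives Qs = 2P - 57. Equilibrium: 223 - 5P = 2P - 57, so 280 = 7P and P* = 40, Q* = 23.
Because the ceiling (34) lies below the market-clearing price, it is binding.
At P = 34: Qd = 223 - 5·34 = 53 and Qs = 2·34 - 57 = 11.
Consumer surplus without the control is ½ · (44.6 - 40) · 23 = 52.9.
With the ceiling, 11 units are sold at 34 (assume they go to the highest-value buyers). The demand price at Q = 11 is 42.4, so CS = ½ · [(44.6 - 34) + (42.4 - 34)] · 11 = 104.5.
Change in consumer surplus = 104.5 - 52.9 = 51.6.

51.6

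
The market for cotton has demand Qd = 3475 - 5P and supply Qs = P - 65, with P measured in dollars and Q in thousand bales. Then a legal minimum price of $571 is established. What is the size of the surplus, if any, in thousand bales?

In a free market, 3475 - 5P = P - 65 gives the equilibrium P* = 590, Q* = 525.
The floor of 571 is below the equilibrium price 590, so it is not binding; the market clears at P* = 590, Q* = 525.
Since the control does not bind, there is no surplus.

0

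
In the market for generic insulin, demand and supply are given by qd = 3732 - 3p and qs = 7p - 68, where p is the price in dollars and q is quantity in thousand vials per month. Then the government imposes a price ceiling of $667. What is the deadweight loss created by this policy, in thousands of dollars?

0

Setting quantity demanded equal to quantity supplied, 3732 - 3p = 7p - 68, gives p* = 380 and q* = 2592.
The ceiling of 667 is above the equilibrium price 380, so it is not binding; the market clears at p* = 380, q* = 2592.
Since the control does not bind, no trades are prevented and deadweight loss is zero.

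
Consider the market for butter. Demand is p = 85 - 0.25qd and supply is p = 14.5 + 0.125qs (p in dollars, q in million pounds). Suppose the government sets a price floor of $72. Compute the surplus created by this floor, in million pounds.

408

Rearranging demand gives qd = 340 - 4p; rearranging supply gives qs = 8p - 116. Without the control the market clears where 340 - 4p = 8p - 116, i.e. p* = 38 and q* = 188.
Because the floor (72) lies above the market-clearing price, it is binding.
At p = 72: qd = 340 - 4·72 = 52 and qs = 8·72 - 116 = 460.
Surplus = qs - qd = 460 - 52 = 408.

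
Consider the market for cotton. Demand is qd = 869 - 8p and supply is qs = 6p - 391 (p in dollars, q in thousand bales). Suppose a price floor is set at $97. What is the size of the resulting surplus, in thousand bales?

In a free market, 869 - 8p = 6p - 391 gives the equilibrium p* = 90, q* = 149.
The floor of 97 is above the equilibrium price 90, so it binds.
At p = 97: qd = 869 - 8·97 = 93 and qs = 6·97 - 391 = 191.
Surplus = qs - qd = 191 - 93 = 98.

98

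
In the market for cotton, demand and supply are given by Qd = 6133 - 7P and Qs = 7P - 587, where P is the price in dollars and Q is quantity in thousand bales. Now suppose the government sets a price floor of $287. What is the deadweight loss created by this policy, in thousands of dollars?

Setting quantity demanded equal to quantity supplied, 6133 - 7P = 7P - 587, gives P* = 480 and Q* = 2773.
The floor of 287 is below the equilibrium price 480, so it is not binding; the market clears at P* = 480, Q* = 2773.
Since the control does not bind, no trades are prevented and deadweight loss is zero.

0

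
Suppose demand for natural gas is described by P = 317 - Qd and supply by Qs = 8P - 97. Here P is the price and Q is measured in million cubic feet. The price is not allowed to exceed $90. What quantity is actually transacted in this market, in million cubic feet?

271

Rearranging demand gives Qd = 317 - P. Without the control the market clears where 317 - P = 8P - 97, i.e. P* = 46 and Q* = 271.
Since 90 is above P* = 46, the ceiling does not bind and the free-market outcome prevails.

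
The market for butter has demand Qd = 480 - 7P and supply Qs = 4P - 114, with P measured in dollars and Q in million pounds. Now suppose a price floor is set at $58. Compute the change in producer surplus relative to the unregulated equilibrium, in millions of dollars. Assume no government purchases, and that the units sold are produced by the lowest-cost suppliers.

198

Setting quantity demanded equal to quantity supplied, 480 - 7P = 4P - 114, gives P* = 54 and Q* = 102.
Because the floor (58) lies above the market-clearing price, it is binding.
At P = 58: Qd = 480 - 7·58 = 74 and Qs = 4·58 - 114 = 118.
Producer surplus without the control is ½ · (54 - 28.5) · 102 = 1300.5.
With the floor, 74 units are sold at 58. The supply price at Q = 74 is 47, so PS = ½ · [(58 - 28.5) + (58 - 47)] · 74 = 1498.5.
Change in producer surplus = 1498.5 - 1300.5 = 198.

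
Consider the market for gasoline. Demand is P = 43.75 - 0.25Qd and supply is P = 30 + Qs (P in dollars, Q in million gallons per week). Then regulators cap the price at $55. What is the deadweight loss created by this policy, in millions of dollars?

Rearranging demand gives Qd = 175 - 4P; rearranging supply gives Qs = P - 30. Equilibrium: 175 - 4P = P - 30, so 205 = 5P and P* = 41, Q* = 11.
Since 55 is above P* = 41, the ceiling does not bind and the free-market outcome prevails.
Since the control does not bind, no trades are prevented and deadweight loss is zero.

0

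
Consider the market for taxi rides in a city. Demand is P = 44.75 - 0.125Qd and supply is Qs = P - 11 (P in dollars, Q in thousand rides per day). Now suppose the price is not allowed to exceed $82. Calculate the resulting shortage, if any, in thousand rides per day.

0

Rearranging demand gives Qd = 358 - 8P. Without the control the market clears where 358 - 8P = P - 11, i.e. P* = 41 and Q* = 30.
The ceiling of 82 is above the equilibrium price 41, so it is not binding; the market clears at P* = 41, Q* = 30.
Since the control does not bind, there is no shortage.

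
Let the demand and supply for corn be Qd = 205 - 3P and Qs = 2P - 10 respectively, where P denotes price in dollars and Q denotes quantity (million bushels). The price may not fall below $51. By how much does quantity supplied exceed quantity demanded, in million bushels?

Setting quantity demanded equal to quantity supplied, 205 - 3P = 2P - 10, gives P* = 43 and Q* = 76.
Because the floor (51) lies above the market-clearing price, it is binding.
At P = 51: Qd = 205 - 3·51 = 52 and Qs = 2·51 - 10 = 92.
Surplus = Qs - Qd = 92 - 52 = 40.

40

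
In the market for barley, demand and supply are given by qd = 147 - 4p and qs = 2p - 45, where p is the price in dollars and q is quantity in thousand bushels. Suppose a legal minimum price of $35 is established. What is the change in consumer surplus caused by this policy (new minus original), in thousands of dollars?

Without the control the market clears where 147 - 4p = 2p - 45, i.e. p* = 32 and q* = 19.
Since 35 > 32, the floor is binding.
At p = 35: qd = 147 - 4·35 = 7 and qs = 2·35 - 45 = 25.
Consumer surplus without the control is ½ · (36.75 - 32) · 19 = 45.125.
With the floor, consumers buy 7 units at 35, so CS = ½ · (36.75 - 35) · 7 = 6.125.
Change in consumer surplus = 6.125 - 45.125 = -39.

-39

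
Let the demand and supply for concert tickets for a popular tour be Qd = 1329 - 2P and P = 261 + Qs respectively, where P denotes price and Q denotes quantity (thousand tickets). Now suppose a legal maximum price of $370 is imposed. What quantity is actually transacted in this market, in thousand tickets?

Rearranging supply gives Qs = P - 261. Without the control the market clears where 1329 - 2P = P - 261, i.e. P* = 530 and Q* = 269.
The ceiling of 370 is below the equilibrium price 530, so it binds.
At P = 370: Qd = 1329 - 2·370 = 589 and Qs = 370 - 261 = 109.
The quantity actually transacted is the short side, supply: 109.

109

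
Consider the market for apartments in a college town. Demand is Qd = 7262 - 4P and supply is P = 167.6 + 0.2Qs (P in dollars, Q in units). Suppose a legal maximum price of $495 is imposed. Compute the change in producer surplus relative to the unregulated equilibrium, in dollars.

Rearranging supply gives Qs = 5P - 838. In a free market, 7262 - 4P = 5P - 838 gives the equilibrium P* = 900, Q* = 3662.
Since 495 < 900, the ceiling is binding.
At P = 495: Qd = 7262 - 4·495 = 5282 and Qs = 5·495 - 838 = 1637.
Producer surplus without the control is ½ · (900 - 167.6) · 3662 = 1341024.4.
With the ceiling, producers sell 1637 units at 495, so PS = ½ · (495 - 167.6) · 1637 = 267976.9.
Change in producer surplus = 267976.9 - 1341024.4 = -1073047.5.

-1073047.5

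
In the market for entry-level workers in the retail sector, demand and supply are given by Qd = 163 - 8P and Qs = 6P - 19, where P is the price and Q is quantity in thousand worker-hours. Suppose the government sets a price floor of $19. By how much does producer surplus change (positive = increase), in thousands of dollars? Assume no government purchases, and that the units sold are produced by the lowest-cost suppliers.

Setting quantity demanded equal to quantity supplied, 163 - 8P = 6P - 19, gives P* = 13 and Q* = 59.
Because the floor (19) lies above the market-clearing price, it is binding.
At P = 19: Qd = 163 - 8·19 = 11 and Qs = 6·19 - 19 = 95.
Producer surplus without the control is ½ · (13 - 19/6) · 59 = 3481/12.
With the floor, 11 units are sold at 19. The supply price at Q = 11 is 5, so PS = ½ · [(19 - 19/6) + (19 - 5)] · 11 = 1969/12.
Change in producer surplus = 1969/12 - 3481/12 = -126.

-126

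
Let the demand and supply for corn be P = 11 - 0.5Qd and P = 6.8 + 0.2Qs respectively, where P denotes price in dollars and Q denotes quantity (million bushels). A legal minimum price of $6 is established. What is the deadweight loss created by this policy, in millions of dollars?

Rearranging demand gives Qd = 22 - 2P; rearranging supply gives Qs = 5P - 34. Without the control the market clears where 22 - 2P = 5P - 34, i.e. P* = 8 and Q* = 6.
The floor of 6 is below the equilibrium price 8, so it is not binding; the market clears at P* = 8, Q* = 6.
Since the control does not bind, no trades are prevented and deadweight loss is zero.

0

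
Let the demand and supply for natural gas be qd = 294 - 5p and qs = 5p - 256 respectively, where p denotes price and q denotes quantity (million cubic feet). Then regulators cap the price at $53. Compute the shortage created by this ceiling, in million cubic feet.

20

Setting quantity demanded equal to quantity supplied, 294 - 5p = 5p - 256, gives p* = 55 and q* = 19.
Since 53 < 55, the ceiling is binding.
At p = 53: qd = 294 - 5·53 = 29 and qs = 5·53 - 256 = 9.
Shortage = qd - qs = 29 - 9 = 20.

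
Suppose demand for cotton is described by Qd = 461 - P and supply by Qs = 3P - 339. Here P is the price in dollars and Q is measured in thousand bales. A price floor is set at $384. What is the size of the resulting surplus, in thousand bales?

736

Without the control the market clears where 461 - P = 3P - 339, i.e. P* = 200 and Q* = 261.
Since 384 > 200, the floor is binding.
At P = 384: Qd = 461 - 384 = 77 and Qs = 3·384 - 339 = 813.
Surplus = Qs - Qd = 813 - 77 = 736.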